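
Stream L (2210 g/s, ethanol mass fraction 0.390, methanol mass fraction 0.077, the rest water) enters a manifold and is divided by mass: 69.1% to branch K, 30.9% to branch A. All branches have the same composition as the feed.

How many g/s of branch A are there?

Branch A flow = 0.309×2210 = 682.89 g/s.

682.9 g/s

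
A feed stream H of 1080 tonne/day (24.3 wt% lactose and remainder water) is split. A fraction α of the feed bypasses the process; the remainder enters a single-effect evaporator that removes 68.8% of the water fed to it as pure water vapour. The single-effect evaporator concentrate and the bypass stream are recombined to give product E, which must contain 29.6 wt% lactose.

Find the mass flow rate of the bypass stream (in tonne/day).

All 1080×0.243 = 262.44 tonne/day of lactose reaches E, so E = 262.44/0.296 = 886.62 tonne/day and vapour = 193.38 tonne/day.
The evaporator receives (1−α)·1080 of feed at 0.757 water and removes 0.688 of that water:
0.688×0.757×(1−α)×1080 = 193.38
(1−α) = 193.38/562.48 = 0.3438;  α = 0.6562.
Bypass flow = 0.6562×1080 = 708.7 tonne/day.

708.7 tonne/day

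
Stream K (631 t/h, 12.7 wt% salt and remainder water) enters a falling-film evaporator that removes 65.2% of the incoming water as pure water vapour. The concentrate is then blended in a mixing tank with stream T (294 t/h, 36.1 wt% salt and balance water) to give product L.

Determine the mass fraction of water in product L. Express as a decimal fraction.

0.6708

Vapour removed = 0.652×0.873×631 = 359.16 t/h; concentrate = 271.84 t/h.
water reaching the mixer = 191.7 (from concentrate) + 294×0.639 = 379.57 t/h.
Product flow = 271.84 + 294 = 565.84 t/h; water fraction = 0.6708.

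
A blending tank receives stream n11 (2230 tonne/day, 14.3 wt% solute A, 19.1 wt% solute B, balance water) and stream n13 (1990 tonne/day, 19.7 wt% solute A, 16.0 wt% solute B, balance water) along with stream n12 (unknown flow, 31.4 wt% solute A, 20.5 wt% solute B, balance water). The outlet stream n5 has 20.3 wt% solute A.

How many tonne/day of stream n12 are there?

Let n12 be the unknown flow. Total out = 4220 + n12.
solute A balance: 710.92 + 0.314·n12 = 0.203·(4220 + n12)
(0.314 − 0.203)·n12 = 0.203×4220 − 710.92 = 145.74
n12 = 145.74 / 0.111 = 1313 tonne/day

1313 tonne/day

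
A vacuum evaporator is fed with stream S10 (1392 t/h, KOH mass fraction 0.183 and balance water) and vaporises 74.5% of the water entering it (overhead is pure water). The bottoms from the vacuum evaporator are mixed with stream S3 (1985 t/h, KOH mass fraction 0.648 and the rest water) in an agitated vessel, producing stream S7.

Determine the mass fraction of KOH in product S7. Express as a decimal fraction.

Vapour removed = 0.745×0.817×1392 = 847.26 t/h; concentrate = 544.74 t/h.
KOH reaching the mixer = 254.74 (from concentrate) + 1985×0.648 = 1541 t/h.
Product flow = 544.74 + 1985 = 2529.7 t/h; KOH fraction = 0.609.

0.609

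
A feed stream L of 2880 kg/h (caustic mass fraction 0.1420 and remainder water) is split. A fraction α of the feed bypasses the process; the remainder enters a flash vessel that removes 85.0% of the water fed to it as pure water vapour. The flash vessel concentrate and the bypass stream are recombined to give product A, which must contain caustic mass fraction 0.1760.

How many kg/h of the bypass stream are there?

2117 kg/h

All 2880×0.142 = 408.96 kg/h of caustic reaches A, so A = 408.96/0.176 = 2323.6 kg/h and vapour = 556.36 kg/h.
The evaporator receives (1−α)·2880 of feed at 0.858 water and removes 0.850 of that water:
0.850×0.858×(1−α)×2880 = 556.36
(1−α) = 556.36/2100.4 = 0.2649;  α = 0.7351.
Bypass flow = 0.7351×2880 = 2117.1 kg/h.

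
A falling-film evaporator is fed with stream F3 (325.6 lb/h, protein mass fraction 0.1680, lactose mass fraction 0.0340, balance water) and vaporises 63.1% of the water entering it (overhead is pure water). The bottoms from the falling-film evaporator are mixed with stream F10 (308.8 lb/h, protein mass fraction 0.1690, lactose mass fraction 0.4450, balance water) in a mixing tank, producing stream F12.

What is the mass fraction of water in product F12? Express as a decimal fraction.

Vapour removed = 0.631×0.798×325.6 = 163.95 lb/h; concentrate = 161.65 lb/h.
water reaching the mixer = 95.877 (from concentrate) + 308.8×0.386 = 215.07 lb/h.
Product flow = 161.65 + 308.8 = 470.45 lb/h; water fraction = 0.4572.

0.4572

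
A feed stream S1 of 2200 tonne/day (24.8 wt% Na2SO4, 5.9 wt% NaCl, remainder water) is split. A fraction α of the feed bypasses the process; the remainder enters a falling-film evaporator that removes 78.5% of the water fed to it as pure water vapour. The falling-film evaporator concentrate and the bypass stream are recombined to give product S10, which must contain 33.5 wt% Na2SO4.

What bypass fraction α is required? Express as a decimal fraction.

0.523

All 2200×0.248 = 545.6 tonne/day of Na2SO4 reaches S10, so S10 = 545.6/0.335 = 1628.7 tonne/day and vapour = 571.34 tonne/day.
The evaporator receives (1−α)·2200 of feed at 0.693 water and removes 0.785 of that water:
0.785×0.693×(1−α)×2200 = 571.34
(1−α) = 571.34/1196.8 = 0.4774;  α = 0.5226.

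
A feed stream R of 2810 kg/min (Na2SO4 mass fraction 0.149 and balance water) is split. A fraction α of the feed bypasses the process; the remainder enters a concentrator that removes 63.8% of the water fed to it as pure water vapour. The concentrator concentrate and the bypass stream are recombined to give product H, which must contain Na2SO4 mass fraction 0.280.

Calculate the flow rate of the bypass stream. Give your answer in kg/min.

388.6 kg/min

All 2810×0.149 = 418.69 kg/min of Na2SO4 reaches H, so H = 418.69/0.280 = 1495.3 kg/min and vapour = 1314.7 kg/min.
The evaporator receives (1−α)·2810 of feed at 0.851 water and removes 0.638 of that water:
0.638×0.851×(1−α)×2810 = 1314.7
(1−α) = 1314.7/1525.7 = 0.8617;  α = 0.1383.
Bypass flow = 0.1383×2810 = 388.58 kg/min.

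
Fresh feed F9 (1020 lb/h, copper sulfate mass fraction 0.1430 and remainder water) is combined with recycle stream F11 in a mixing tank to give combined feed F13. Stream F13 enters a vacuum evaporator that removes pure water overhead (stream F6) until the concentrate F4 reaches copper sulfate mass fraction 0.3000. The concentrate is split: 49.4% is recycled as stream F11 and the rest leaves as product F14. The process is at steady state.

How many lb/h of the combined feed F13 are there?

Overall copper sulfate balance (none leaves overhead): copper sulfate in fresh feed = copper sulfate in product, i.e. 1020×0.143 = (1−0.494)·F4·0.300.
F4 = 145.86/(0.300×0.506) = 960.87 lb/h.
Recycle F11 = 0.494×960.87 = 474.67 lb/h.
Combined feed F13 = 1020 + 474.67 = 1494.7 lb/h.

1495 lb/h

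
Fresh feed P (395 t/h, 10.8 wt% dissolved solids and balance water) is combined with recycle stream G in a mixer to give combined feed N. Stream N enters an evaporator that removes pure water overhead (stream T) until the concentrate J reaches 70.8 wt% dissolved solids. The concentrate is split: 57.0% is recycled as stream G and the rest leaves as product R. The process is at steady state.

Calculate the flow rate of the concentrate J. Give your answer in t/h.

Overall dissolved solids balance (none leaves overhead): dissolved solids in fresh feed = dissolved solids in product, i.e. 395×0.108 = (1−0.570)·J·0.708.
J = 42.66/(0.708×0.430) = 140.13 t/h.

140.1 t/h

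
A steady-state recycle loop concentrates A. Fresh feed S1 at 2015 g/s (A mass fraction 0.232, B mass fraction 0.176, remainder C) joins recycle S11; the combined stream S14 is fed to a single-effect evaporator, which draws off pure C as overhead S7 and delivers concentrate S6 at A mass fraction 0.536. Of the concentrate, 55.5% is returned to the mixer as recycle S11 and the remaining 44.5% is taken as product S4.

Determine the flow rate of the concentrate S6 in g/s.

1960 g/s

Overall A balance (none leaves overhead): A in fresh feed = A in product, i.e. 2015×0.232 = (1−0.555)·S6·0.536.
S6 = 467.48/(0.536×0.445) = 1959.9 g/s.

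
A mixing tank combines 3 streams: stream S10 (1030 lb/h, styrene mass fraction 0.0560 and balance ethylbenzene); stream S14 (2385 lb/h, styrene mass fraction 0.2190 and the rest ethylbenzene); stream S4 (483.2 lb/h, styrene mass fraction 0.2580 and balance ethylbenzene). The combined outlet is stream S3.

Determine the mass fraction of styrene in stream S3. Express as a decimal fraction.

0.1808

Total flow out = 1030 + 2385 + 483.2 = 3898.2 lb/h.
styrene in = 1030×0.056 + 2385×0.219 + 483.2×0.258 = 704.66 lb/h.
styrene mass fraction in S3 = 704.66/3898.2 = 0.1808.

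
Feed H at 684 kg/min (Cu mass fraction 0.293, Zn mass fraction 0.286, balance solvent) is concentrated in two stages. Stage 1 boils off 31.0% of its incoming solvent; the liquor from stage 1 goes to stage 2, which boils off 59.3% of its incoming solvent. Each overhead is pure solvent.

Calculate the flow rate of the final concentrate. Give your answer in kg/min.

solvent in feed = 684×0.421 = 287.96 kg/min.
After stage 1: solvent left = (1−0.310)×287.96 = 198.7; stream total = 594.73 kg/min.
After stage 2: solvent left = (1−0.593)×198.7 = 80.869; final concentrate = 476.9 kg/min.

476.9 kg/min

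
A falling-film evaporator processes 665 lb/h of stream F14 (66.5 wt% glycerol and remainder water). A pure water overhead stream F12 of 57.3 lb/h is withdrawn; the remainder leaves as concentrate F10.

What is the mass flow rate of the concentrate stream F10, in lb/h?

607.7 lb/h

Concentrate = 665 − 57.3 = 607.7 lb/h.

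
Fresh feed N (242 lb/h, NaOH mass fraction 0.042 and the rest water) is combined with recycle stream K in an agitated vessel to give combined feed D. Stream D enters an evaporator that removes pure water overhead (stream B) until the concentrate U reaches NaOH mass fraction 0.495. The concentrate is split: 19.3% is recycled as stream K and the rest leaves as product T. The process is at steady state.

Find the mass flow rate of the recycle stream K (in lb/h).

4.911 lb/h

Overall NaOH balance (none leaves overhead): NaOH in fresh feed = NaOH in product, i.e. 242×0.042 = (1−0.193)·U·0.495.
U = 10.164/(0.495×0.807) = 25.444 lb/h.
Recycle K = 0.193×25.444 = 4.9107 lb/h.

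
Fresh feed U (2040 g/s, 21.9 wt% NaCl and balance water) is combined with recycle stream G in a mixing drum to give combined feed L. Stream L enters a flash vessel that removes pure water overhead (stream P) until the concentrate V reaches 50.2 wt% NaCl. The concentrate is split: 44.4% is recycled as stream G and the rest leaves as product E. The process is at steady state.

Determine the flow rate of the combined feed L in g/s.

2751 g/s

Overall NaCl balance (none leaves overhead): NaCl in fresh feed = NaCl in product, i.e. 2040×0.219 = (1−0.444)·V·0.502.
V = 446.76/(0.502×0.556) = 1600.6 g/s.
Recycle G = 0.444×1600.6 = 710.69 g/s.
Combined feed L = 2040 + 710.69 = 2750.7 g/s.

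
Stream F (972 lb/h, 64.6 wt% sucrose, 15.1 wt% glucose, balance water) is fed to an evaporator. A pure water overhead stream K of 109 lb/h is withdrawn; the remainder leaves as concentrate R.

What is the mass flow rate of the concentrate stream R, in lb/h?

Concentrate = 972 − 109 = 863 lb/h.

863 lb/h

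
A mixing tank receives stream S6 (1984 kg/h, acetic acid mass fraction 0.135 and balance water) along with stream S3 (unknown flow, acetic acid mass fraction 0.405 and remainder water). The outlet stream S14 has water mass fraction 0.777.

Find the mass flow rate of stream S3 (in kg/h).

959.3 kg/h

Let S3 be the unknown flow. Total out = 1984 + S3.
water balance: 1716.2 + 0.595·S3 = 0.777·(1984 + S3)
(0.595 − 0.777)·S3 = 0.777×1984 − 1716.2 = -174.59
S3 = -174.59 / -0.182 = 959.3 kg/h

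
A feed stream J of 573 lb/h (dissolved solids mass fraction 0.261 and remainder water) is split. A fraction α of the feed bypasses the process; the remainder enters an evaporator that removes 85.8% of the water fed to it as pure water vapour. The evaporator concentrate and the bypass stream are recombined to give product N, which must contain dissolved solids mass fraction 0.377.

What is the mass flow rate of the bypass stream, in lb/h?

All 573×0.261 = 149.55 lb/h of dissolved solids reaches N, so N = 149.55/0.377 = 396.69 lb/h and vapour = 176.31 lb/h.
The evaporator receives (1−α)·573 of feed at 0.739 water and removes 0.858 of that water:
0.858×0.739×(1−α)×573 = 176.31
(1−α) = 176.31/363.32 = 0.4853;  α = 0.5147.
Bypass flow = 0.5147×573 = 294.94 lb/h.

294.9 lb/h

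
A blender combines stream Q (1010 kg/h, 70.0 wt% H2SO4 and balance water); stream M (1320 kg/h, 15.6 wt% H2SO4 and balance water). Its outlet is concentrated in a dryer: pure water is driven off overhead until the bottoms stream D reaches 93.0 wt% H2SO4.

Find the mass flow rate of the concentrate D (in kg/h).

H2SO4 entering = 1010×0.700 + 1320×0.156 = 912.92 kg/h.
All H2SO4 reports to D, so D = 912.92/0.930 = 981.63 kg/h.

981.6 kg/h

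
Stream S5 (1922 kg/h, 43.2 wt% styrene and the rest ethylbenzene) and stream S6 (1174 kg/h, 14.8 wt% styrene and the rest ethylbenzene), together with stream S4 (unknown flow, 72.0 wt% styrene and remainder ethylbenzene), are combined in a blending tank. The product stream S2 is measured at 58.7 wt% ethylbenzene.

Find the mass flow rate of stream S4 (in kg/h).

Let S4 be the unknown flow. Total out = 3096 + S4.
ethylbenzene balance: 2091.9 + 0.280·S4 = 0.587·(3096 + S4)
(0.280 − 0.587)·S4 = 0.587×3096 − 2091.9 = -274.59
S4 = -274.59 / -0.307 = 894.44 kg/h

894.4 kg/h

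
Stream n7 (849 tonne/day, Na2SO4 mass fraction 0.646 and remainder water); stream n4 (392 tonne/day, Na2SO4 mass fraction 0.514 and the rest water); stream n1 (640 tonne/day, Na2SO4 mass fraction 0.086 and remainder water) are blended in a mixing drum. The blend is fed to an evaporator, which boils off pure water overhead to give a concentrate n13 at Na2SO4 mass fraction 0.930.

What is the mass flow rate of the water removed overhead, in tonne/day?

Na2SO4 entering = 849×0.646 + 392×0.514 + 640×0.086 = 804.98 tonne/day.
All Na2SO4 reports to n13, so n13 = 804.98/0.930 = 865.57 tonne/day.
Total feed = 1881 tonne/day; overhead = 1881 − 865.57 = 1015.4 tonne/day.

1015 tonne/day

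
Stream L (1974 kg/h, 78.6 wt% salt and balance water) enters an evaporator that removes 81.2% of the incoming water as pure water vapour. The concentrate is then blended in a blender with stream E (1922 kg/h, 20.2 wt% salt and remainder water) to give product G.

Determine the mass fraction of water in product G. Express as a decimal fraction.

0.454

Vapour removed = 0.812×0.214×1974 = 343.02 kg/h; concentrate = 1631 kg/h.
water reaching the mixer = 79.418 (from concentrate) + 1922×0.798 = 1613.2 kg/h.
Product flow = 1631 + 1922 = 3553 kg/h; water fraction = 0.454.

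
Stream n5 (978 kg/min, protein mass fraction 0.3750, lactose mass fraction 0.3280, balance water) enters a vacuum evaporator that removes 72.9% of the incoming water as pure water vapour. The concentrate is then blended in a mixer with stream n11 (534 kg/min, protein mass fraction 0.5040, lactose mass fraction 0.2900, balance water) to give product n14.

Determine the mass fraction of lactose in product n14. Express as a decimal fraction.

0.3658

Vapour removed = 0.729×0.297×978 = 211.75 kg/min; concentrate = 766.25 kg/min.
lactose reaching the mixer = 320.78 (from concentrate) + 534×0.290 = 475.64 kg/min.
Product flow = 766.25 + 534 = 1300.3 kg/min; lactose fraction = 0.3658.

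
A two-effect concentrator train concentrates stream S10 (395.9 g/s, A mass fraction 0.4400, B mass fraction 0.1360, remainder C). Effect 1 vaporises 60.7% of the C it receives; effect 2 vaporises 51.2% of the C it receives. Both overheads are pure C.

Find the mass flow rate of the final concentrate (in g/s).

C in feed = 395.9×0.424 = 167.86 g/s.
After stage 1: C left = (1−0.607)×167.86 = 65.97; stream total = 294.01 g/s.
After stage 2: C left = (1−0.512)×65.97 = 32.193; final concentrate = 260.23 g/s.

260.2 g/s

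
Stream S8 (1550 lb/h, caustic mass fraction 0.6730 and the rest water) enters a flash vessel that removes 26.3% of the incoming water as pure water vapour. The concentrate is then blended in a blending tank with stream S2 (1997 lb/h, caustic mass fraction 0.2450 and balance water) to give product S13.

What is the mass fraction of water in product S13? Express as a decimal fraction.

0.5511

Vapour removed = 0.263×0.327×1550 = 133.3 lb/h; concentrate = 1416.7 lb/h.
water reaching the mixer = 373.55 (from concentrate) + 1997×0.755 = 1881.3 lb/h.
Product flow = 1416.7 + 1997 = 3413.7 lb/h; water fraction = 0.5511.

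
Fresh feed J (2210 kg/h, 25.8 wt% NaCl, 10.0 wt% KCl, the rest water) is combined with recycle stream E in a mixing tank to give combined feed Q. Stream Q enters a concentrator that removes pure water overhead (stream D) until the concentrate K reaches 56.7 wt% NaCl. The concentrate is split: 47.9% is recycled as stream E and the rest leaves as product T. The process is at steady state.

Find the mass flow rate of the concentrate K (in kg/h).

Overall NaCl balance (none leaves overhead): NaCl in fresh feed = NaCl in product, i.e. 2210×0.258 = (1−0.479)·K·0.567.
K = 570.18/(0.567×0.521) = 1930.2 kg/h.

1930 kg/h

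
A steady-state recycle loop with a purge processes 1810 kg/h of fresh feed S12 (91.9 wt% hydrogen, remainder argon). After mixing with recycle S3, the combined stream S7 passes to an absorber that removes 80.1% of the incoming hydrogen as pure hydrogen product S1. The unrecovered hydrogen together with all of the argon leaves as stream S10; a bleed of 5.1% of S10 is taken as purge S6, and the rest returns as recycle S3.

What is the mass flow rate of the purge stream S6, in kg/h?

167.4 kg/h

argon enters only via S12 and leaves only via the purge: 1810×0.081 = 0.051×(argon in S10), and the absorber passes all argon, so argon in S7 = argon in S10 = 2874.7 kg/h.
hydrogen in S7: m_A = 1810×0.919 + (1−0.051)·(1−0.801)·m_A, so m_A = 1663.4/0.8111 = 2050.7 kg/h.
S10 = (1−0.801)×2050.7 + 2874.7 = 3282.8 kg/h.
Purge S6 = 0.051×3282.8 = 167.42 kg/h.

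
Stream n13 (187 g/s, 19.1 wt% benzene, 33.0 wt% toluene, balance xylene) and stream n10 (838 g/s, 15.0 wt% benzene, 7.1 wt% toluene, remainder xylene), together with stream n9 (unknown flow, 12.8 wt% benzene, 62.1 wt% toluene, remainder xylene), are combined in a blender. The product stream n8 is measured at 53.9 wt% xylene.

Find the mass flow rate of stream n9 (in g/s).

Let n9 be the unknown flow. Total out = 1025 + n9.
xylene balance: 742.38 + 0.251·n9 = 0.539·(1025 + n9)
(0.251 − 0.539)·n9 = 0.539×1025 − 742.38 = -189.9
n9 = -189.9 / -0.288 = 659.37 g/s

659.4 g/s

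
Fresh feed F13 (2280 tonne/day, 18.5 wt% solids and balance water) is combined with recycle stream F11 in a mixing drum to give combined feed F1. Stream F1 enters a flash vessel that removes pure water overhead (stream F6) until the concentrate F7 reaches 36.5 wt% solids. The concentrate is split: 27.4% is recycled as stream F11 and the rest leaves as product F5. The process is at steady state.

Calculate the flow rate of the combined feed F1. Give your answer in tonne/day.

Overall solids balance (none leaves overhead): solids in fresh feed = solids in product, i.e. 2280×0.185 = (1−0.274)·F7·0.365.
F7 = 421.8/(0.365×0.726) = 1591.8 tonne/day.
Recycle F11 = 0.274×1591.8 = 436.14 tonne/day.
Combined feed F1 = 2280 + 436.14 = 2716.1 tonne/day.

2716 tonne/day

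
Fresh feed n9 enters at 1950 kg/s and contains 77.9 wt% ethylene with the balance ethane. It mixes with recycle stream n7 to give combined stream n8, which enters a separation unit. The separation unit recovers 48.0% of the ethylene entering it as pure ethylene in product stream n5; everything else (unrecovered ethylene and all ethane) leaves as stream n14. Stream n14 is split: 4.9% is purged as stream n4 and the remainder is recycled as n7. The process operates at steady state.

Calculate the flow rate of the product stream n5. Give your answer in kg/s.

1442 kg/s

ethylene in n8: m_A = 1950×0.779 + (1−0.049)·(1−0.480)·m_A, so m_A = 1519/0.5055 = 3005.2 kg/s.
Product n5 = 0.480×3005.2 = 1442.5 kg/s.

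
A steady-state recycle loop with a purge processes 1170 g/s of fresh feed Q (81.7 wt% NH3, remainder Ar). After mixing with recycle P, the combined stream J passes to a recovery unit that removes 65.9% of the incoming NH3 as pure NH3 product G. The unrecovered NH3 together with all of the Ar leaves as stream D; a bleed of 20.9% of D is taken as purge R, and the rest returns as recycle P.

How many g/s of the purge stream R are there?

307.4 g/s

Ar enters only via Q and leaves only via the purge: 1170×0.183 = 0.209×(Ar in D), and the recovery unit passes all Ar, so Ar in J = Ar in D = 1024.4 g/s.
NH3 in J: m_A = 1170×0.817 + (1−0.209)·(1−0.659)·m_A, so m_A = 955.89/0.7303 = 1309 g/s.
D = (1−0.659)×1309 + 1024.4 = 1470.8 g/s.
Purge R = 0.209×1470.8 = 307.4 g/s.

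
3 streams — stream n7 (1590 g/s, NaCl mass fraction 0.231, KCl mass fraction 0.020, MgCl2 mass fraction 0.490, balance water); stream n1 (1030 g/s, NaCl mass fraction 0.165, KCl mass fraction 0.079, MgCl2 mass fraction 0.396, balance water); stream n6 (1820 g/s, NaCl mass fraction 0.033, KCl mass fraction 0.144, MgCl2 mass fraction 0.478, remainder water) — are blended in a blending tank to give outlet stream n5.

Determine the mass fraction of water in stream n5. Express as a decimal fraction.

0.318

Total flow out = 1590 + 1030 + 1820 = 4440 g/s.
water in = 1590×0.259 + 1030×0.360 + 1820×0.345 = 1410.5 g/s.
water mass fraction in n5 = 1410.5/4440 = 0.318.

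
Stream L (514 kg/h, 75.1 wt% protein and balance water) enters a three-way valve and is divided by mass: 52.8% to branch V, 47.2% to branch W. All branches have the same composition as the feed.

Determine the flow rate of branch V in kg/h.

271.4 kg/h

Branch V flow = 0.528×514 = 271.39 kg/h.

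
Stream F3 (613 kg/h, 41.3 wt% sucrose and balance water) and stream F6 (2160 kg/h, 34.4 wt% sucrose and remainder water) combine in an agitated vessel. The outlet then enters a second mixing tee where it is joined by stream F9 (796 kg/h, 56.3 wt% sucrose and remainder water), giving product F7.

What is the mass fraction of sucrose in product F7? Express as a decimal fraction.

0.405

Overall, product flow = 3569 kg/h.
sucrose in = 613×0.413 + 2160×0.344 + 796×0.563 = 1444.4 kg/h.
sucrose fraction in F7 = 0.405.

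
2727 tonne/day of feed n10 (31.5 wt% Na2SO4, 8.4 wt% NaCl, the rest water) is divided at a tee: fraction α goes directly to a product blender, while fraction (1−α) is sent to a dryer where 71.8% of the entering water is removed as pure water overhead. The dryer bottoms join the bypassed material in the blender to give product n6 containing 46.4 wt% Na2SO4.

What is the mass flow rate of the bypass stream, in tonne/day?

697.7 tonne/day

All 2727×0.315 = 859 tonne/day of Na2SO4 reaches n6, so n6 = 859/0.464 = 1851.3 tonne/day and vapour = 875.7 tonne/day.
The evaporator receives (1−α)·2727 of feed at 0.601 water and removes 0.718 of that water:
0.718×0.601×(1−α)×2727 = 875.7
(1−α) = 875.7/1176.7 = 0.7442;  α = 0.2558.
Bypass flow = 0.2558×2727 = 697.66 tonne/day.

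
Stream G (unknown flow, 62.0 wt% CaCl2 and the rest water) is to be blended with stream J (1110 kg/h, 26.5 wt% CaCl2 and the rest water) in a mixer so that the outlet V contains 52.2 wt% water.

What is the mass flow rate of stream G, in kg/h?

1665 kg/h

Let G be the unknown flow. Total out = 1110 + G.
water balance: 815.85 + 0.380·G = 0.522·(1110 + G)
(0.380 − 0.522)·G = 0.522×1110 − 815.85 = -236.43
G = -236.43 / -0.142 = 1665 kg/h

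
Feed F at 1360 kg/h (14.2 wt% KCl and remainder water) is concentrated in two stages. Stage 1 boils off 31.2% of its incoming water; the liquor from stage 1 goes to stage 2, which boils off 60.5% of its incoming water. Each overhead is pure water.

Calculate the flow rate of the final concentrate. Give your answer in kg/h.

510.2 kg/h

water in feed = 1360×0.858 = 1166.9 kg/h.
After stage 1: water left = (1−0.312)×1166.9 = 802.81; stream total = 995.93 kg/h.
After stage 2: water left = (1−0.605)×802.81 = 317.11; final concentrate = 510.23 kg/h.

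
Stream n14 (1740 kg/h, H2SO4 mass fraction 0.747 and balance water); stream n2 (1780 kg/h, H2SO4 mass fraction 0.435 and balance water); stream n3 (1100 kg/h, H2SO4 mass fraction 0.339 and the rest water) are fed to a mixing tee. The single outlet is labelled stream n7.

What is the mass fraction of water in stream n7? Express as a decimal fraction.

Total flow out = 1740 + 1780 + 1100 = 4620 kg/h.
water in = 1740×0.253 + 1780×0.565 + 1100×0.661 = 2173 kg/h.
water mass fraction in n7 = 2173/4620 = 0.470.

0.470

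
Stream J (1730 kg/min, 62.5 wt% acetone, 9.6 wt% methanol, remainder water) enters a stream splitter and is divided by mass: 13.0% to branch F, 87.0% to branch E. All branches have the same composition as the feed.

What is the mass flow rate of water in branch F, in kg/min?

Branch F total = 0.130×1730 = 224.9 kg/min.
water in F = 0.279×224.9 = 62.747 kg/min.

62.75 kg/min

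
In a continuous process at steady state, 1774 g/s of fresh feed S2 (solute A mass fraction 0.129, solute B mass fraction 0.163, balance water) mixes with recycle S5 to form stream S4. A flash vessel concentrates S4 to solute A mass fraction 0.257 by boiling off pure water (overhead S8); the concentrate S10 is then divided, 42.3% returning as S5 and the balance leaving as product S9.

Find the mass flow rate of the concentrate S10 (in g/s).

1543 g/s

Overall solute A balance (none leaves overhead): solute A in fresh feed = solute A in product, i.e. 1774×0.129 = (1−0.423)·S10·0.257.
S10 = 228.85/(0.257×0.577) = 1543.2 g/s.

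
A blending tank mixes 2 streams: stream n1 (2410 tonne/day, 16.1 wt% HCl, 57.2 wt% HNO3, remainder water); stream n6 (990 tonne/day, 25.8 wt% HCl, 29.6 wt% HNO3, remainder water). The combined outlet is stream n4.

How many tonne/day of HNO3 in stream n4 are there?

1672 tonne/day

HNO3 out = HNO3 in = 2410×0.572 + 990×0.296 = 1671.6 tonne/day.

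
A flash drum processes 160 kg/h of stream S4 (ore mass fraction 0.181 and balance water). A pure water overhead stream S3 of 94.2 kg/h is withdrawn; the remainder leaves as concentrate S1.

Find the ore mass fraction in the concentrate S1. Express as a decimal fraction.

0.440

ore is not removed: 160×0.181 = 28.96 kg/h of ore enters S1.
Concentrate = 160 − 94.2 = 65.8 kg/h.
Mass fraction = 28.96/65.8 = 0.440.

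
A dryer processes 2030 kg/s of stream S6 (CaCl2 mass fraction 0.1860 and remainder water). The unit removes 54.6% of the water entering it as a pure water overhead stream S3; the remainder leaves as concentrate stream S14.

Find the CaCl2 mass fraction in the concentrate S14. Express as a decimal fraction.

0.3348

CaCl2 is not removed: 2030×0.186 = 377.58 kg/s of CaCl2 enters S14.
water entering = 2030×0.814 = 1652.4 kg/s; overhead removed = 0.546×1652.4 = 902.22 kg/s.
Concentrate = 2030 − 902.22 = 1127.8 kg/s.
Mass fraction = 377.58/1127.8 = 0.3348.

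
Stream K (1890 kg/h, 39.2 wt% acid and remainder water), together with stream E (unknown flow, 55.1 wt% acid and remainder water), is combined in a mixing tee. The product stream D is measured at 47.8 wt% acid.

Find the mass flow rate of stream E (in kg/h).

Let E be the unknown flow. Total out = 1890 + E.
acid balance: 740.88 + 0.551·E = 0.478·(1890 + E)
(0.551 − 0.478)·E = 0.478×1890 − 740.88 = 162.54
E = 162.54 / 0.073 = 2226.6 kg/h

2227 kg/h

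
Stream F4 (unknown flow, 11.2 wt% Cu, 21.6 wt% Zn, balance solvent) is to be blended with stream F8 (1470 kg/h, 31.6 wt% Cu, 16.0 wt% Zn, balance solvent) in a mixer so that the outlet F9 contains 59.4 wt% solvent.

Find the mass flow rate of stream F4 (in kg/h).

Let F4 be the unknown flow. Total out = 1470 + F4.
solvent balance: 770.28 + 0.672·F4 = 0.594·(1470 + F4)
(0.672 − 0.594)·F4 = 0.594×1470 − 770.28 = 102.9
F4 = 102.9 / 0.078 = 1319.2 kg/h

1319 kg/h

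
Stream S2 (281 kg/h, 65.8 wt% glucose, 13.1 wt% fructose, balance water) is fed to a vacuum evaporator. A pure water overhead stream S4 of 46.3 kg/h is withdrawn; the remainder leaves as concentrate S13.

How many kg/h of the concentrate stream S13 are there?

Concentrate = 281 − 46.3 = 234.7 kg/h.

234.7 kg/h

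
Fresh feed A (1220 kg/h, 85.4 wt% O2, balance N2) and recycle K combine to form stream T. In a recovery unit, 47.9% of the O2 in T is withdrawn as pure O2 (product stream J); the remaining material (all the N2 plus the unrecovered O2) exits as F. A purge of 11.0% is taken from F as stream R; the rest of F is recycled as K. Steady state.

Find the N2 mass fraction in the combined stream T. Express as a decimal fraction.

0.455

N2 enters only via A and leaves only via the purge: 1220×0.146 = 0.110×(N2 in F), and the recovery unit passes all N2, so N2 in T = N2 in F = 1619.3 kg/h.
O2 in T: m_A = 1220×0.854 + (1−0.110)·(1−0.479)·m_A, so m_A = 1041.9/0.5363 = 1942.7 kg/h.
T = 1942.7 + 1619.3 = 3562 kg/h.
N2 fraction in T = 1619.3/3562 = 0.455.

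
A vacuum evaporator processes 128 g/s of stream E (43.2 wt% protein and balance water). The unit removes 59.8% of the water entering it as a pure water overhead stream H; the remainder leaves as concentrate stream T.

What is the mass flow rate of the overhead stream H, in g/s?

43.48 g/s

water entering = 128×0.568 = 72.704 g/s; overhead removed = 0.598×72.704 = 43.477 g/s.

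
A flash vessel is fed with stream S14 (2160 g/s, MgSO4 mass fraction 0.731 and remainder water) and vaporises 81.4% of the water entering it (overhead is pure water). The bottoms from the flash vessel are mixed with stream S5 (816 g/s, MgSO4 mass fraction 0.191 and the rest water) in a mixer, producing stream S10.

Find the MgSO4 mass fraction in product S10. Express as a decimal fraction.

0.693

Vapour removed = 0.814×0.269×2160 = 472.97 g/s; concentrate = 1687 g/s.
MgSO4 reaching the mixer = 1579 (from concentrate) + 816×0.191 = 1734.8 g/s.
Product flow = 1687 + 816 = 2503 g/s; MgSO4 fraction = 0.693.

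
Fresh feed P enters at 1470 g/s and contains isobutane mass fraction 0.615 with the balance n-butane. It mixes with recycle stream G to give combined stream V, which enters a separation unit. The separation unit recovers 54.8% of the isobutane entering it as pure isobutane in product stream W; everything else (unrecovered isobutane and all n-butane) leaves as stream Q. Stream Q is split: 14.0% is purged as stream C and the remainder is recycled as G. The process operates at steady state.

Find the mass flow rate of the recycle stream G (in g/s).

n-butane enters only via P and leaves only via the purge: 1470×0.385 = 0.140×(n-butane in Q), and the separation unit passes all n-butane, so n-butane in V = n-butane in Q = 4042.5 g/s.
isobutane in V: m_A = 1470×0.615 + (1−0.140)·(1−0.548)·m_A, so m_A = 904.05/0.6113 = 1478.9 g/s.
Q = (1−0.548)×1478.9 + 4042.5 = 4711 g/s.
Recycle G = (1−0.140)×4711 = 4051.4 g/s.

4051 g/s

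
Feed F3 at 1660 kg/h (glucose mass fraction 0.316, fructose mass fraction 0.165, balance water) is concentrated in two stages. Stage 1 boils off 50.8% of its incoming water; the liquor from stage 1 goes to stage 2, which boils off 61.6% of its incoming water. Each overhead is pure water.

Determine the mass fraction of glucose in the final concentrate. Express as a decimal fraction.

0.546

water in feed = 1660×0.519 = 861.54 kg/h.
After stage 1: water left = (1−0.508)×861.54 = 423.88; stream total = 1222.3 kg/h.
After stage 2: water left = (1−0.616)×423.88 = 162.77; final concentrate = 961.23 kg/h.
glucose fraction = 524.56/961.23 = 0.546.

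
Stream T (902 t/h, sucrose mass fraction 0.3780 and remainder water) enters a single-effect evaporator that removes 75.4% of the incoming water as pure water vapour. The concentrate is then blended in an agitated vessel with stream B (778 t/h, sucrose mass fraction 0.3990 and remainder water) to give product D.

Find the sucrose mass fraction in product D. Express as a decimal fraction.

Vapour removed = 0.754×0.622×902 = 423.03 t/h; concentrate = 478.97 t/h.
sucrose reaching the mixer = 340.96 (from concentrate) + 778×0.399 = 651.38 t/h.
Product flow = 478.97 + 778 = 1257 t/h; sucrose fraction = 0.5182.

0.5182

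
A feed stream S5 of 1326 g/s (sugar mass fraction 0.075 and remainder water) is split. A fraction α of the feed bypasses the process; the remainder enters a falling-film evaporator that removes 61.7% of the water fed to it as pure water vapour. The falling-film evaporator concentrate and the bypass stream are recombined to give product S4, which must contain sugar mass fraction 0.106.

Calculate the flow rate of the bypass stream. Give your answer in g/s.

All 1326×0.075 = 99.45 g/s of sugar reaches S4, so S4 = 99.45/0.106 = 938.21 g/s and vapour = 387.79 g/s.
The evaporator receives (1−α)·1326 of feed at 0.925 water and removes 0.617 of that water:
0.617×0.925×(1−α)×1326 = 387.79
(1−α) = 387.79/756.78 = 0.5124;  α = 0.4876.
Bypass flow = 0.4876×1326 = 646.53 g/s.

646.5 g/s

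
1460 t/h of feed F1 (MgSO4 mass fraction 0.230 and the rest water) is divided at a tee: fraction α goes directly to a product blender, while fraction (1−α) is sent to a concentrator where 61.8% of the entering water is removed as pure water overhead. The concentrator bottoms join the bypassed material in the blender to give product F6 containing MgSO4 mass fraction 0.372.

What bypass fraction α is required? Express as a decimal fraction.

0.198

All 1460×0.230 = 335.8 t/h of MgSO4 reaches F6, so F6 = 335.8/0.372 = 902.69 t/h and vapour = 557.31 t/h.
The evaporator receives (1−α)·1460 of feed at 0.770 water and removes 0.618 of that water:
0.618×0.770×(1−α)×1460 = 557.31
(1−α) = 557.31/694.76 = 0.8022;  α = 0.1978.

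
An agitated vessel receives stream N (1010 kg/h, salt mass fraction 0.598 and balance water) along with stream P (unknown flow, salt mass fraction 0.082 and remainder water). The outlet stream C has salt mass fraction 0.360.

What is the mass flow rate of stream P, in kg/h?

864.7 kg/h

Let P be the unknown flow. Total out = 1010 + P.
salt balance: 603.98 + 0.082·P = 0.360·(1010 + P)
(0.082 − 0.360)·P = 0.360×1010 − 603.98 = -240.38
P = -240.38 / -0.278 = 864.68 kg/h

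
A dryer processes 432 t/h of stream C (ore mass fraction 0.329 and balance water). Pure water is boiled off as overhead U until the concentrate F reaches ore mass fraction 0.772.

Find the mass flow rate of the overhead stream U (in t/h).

247.9 t/h

ore is conserved: 432×0.329 = 142.13 t/h all reports to the concentrate.
Concentrate = 142.13/(target fraction) = 184.1 t/h.
Overhead = 432 − 184.1 = 247.9 t/h.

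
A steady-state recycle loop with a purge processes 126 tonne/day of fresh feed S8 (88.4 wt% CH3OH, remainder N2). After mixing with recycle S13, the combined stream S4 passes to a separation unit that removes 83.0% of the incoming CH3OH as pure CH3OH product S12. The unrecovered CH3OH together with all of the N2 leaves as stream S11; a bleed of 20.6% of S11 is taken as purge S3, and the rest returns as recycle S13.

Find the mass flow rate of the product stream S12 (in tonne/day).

CH3OH in S4: m_A = 126×0.884 + (1−0.206)·(1−0.830)·m_A, so m_A = 111.38/0.8650 = 128.76 tonne/day.
Product S12 = 0.830×128.76 = 106.87 tonne/day.

106.9 tonne/day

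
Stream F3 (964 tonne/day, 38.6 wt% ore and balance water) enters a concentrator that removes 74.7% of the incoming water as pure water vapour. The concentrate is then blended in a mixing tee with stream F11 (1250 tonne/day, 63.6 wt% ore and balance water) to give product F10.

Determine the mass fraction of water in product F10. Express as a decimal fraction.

Vapour removed = 0.747×0.614×964 = 442.15 tonne/day; concentrate = 521.85 tonne/day.
water reaching the mixer = 149.75 (from concentrate) + 1250×0.364 = 604.75 tonne/day.
Product flow = 521.85 + 1250 = 1771.9 tonne/day; water fraction = 0.341.

0.341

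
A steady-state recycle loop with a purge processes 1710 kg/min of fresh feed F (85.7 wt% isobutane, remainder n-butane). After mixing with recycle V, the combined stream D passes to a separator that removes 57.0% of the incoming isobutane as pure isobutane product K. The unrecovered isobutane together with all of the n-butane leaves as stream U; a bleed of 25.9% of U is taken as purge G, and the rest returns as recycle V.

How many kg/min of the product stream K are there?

isobutane in D: m_A = 1710×0.857 + (1−0.259)·(1−0.570)·m_A, so m_A = 1465.5/0.6814 = 2150.8 kg/min.
Product K = 0.570×2150.8 = 1225.9 kg/min.

1226 kg/min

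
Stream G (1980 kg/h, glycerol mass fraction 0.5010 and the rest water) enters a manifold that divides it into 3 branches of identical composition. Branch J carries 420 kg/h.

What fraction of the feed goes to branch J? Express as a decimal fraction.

Fraction to J = 420/1980 = 0.2121.

0.212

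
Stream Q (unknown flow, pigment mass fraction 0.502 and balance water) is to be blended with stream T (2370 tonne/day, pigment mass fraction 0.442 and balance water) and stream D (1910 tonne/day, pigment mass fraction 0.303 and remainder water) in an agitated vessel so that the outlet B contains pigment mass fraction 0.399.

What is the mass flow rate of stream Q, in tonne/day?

Let Q be the unknown flow. Total out = 4280 + Q.
pigment balance: 1626.3 + 0.502·Q = 0.399·(4280 + Q)
(0.502 − 0.399)·Q = 0.399×4280 − 1626.3 = 81.45
Q = 81.45 / 0.103 = 790.78 tonne/day

790.8 tonne/day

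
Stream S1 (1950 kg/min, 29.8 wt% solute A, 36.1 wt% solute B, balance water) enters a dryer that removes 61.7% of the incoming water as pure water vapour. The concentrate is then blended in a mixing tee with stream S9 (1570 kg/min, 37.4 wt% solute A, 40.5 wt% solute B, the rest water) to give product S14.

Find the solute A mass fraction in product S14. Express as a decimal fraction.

Vapour removed = 0.617×0.341×1950 = 410.27 kg/min; concentrate = 1539.7 kg/min.
solute A reaching the mixer = 581.1 (from concentrate) + 1570×0.374 = 1168.3 kg/min.
Product flow = 1539.7 + 1570 = 3109.7 kg/min; solute A fraction = 0.376.

0.376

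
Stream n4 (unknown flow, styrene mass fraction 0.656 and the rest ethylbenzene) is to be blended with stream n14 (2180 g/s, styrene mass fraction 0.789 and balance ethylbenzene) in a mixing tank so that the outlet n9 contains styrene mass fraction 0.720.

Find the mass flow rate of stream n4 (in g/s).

2350 g/s

Let n4 be the unknown flow. Total out = 2180 + n4.
styrene balance: 1720 + 0.656·n4 = 0.720·(2180 + n4)
(0.656 − 0.720)·n4 = 0.720×2180 − 1720 = -150.42
n4 = -150.42 / -0.064 = 2350.3 g/s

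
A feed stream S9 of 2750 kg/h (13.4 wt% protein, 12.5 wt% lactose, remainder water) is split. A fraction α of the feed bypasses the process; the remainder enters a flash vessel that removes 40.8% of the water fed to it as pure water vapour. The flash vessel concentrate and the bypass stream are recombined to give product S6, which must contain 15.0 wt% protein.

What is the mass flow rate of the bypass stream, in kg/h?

All 2750×0.134 = 368.5 kg/h of protein reaches S6, so S6 = 368.5/0.150 = 2456.7 kg/h and vapour = 293.33 kg/h.
The evaporator receives (1−α)·2750 of feed at 0.741 water and removes 0.408 of that water:
0.408×0.741×(1−α)×2750 = 293.33
(1−α) = 293.33/831.4 = 0.3528;  α = 0.6472.
Bypass flow = 0.6472×2750 = 1779.8 kg/h.

1780 kg/h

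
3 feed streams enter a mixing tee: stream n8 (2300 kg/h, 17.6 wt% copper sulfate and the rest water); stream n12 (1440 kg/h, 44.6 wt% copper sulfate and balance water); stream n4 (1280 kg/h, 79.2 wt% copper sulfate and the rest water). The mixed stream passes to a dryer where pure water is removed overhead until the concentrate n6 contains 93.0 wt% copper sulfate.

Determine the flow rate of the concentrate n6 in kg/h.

2216 kg/h

copper sulfate entering = 2300×0.176 + 1440×0.446 + 1280×0.792 = 2060.8 kg/h.
All copper sulfate reports to n6, so n6 = 2060.8/0.930 = 2215.9 kg/h.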